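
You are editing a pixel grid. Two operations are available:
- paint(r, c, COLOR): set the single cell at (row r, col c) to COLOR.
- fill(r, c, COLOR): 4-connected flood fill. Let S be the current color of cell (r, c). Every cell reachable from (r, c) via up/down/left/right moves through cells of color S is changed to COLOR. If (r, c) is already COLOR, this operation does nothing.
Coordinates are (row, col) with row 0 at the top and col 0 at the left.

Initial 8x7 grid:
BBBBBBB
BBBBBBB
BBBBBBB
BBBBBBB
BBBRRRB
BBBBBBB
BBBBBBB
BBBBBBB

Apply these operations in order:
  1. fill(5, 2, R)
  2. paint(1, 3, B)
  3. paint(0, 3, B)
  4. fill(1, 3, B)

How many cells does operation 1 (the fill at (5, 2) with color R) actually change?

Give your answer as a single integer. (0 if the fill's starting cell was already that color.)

Answer: 53

Derivation:
After op 1 fill(5,2,R) [53 cells changed]:
RRRRRRR
RRRRRRR
RRRRRRR
RRRRRRR
RRRRRRR
RRRRRRR
RRRRRRR
RRRRRRR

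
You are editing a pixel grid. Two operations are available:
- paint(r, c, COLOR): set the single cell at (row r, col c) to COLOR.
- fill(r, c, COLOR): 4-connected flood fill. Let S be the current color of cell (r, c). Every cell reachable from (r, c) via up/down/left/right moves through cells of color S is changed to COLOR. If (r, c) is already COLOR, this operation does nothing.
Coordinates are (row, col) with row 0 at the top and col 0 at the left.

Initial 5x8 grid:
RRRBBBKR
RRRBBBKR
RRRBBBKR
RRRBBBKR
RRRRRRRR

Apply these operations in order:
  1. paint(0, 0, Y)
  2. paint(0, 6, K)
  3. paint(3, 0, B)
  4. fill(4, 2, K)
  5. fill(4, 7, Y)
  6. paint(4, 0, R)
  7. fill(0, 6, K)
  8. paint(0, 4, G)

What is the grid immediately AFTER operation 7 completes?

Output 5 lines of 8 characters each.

Answer: KKKBBBKK
KKKBBBKK
KKKBBBKK
BKKBBBKK
RKKKKKKK

Derivation:
After op 1 paint(0,0,Y):
YRRBBBKR
RRRBBBKR
RRRBBBKR
RRRBBBKR
RRRRRRRR
After op 2 paint(0,6,K):
YRRBBBKR
RRRBBBKR
RRRBBBKR
RRRBBBKR
RRRRRRRR
After op 3 paint(3,0,B):
YRRBBBKR
RRRBBBKR
RRRBBBKR
BRRBBBKR
RRRRRRRR
After op 4 fill(4,2,K) [22 cells changed]:
YKKBBBKK
KKKBBBKK
KKKBBBKK
BKKBBBKK
KKKKKKKK
After op 5 fill(4,7,Y) [26 cells changed]:
YYYBBBYY
YYYBBBYY
YYYBBBYY
BYYBBBYY
YYYYYYYY
After op 6 paint(4,0,R):
YYYBBBYY
YYYBBBYY
YYYBBBYY
BYYBBBYY
RYYYYYYY
After op 7 fill(0,6,K) [26 cells changed]:
KKKBBBKK
KKKBBBKK
KKKBBBKK
BKKBBBKK
RKKKKKKK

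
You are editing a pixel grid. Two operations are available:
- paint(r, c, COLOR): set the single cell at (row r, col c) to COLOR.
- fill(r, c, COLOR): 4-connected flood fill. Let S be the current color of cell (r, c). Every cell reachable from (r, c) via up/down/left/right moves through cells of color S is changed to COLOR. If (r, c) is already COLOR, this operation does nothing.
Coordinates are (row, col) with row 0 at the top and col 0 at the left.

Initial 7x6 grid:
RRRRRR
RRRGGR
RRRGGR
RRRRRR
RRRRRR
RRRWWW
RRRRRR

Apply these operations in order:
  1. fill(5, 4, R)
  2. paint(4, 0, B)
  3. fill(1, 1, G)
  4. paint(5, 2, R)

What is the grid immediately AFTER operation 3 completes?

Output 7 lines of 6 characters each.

Answer: GGGGGG
GGGGGG
GGGGGG
GGGGGG
BGGGGG
GGGGGG
GGGGGG

Derivation:
After op 1 fill(5,4,R) [3 cells changed]:
RRRRRR
RRRGGR
RRRGGR
RRRRRR
RRRRRR
RRRRRR
RRRRRR
After op 2 paint(4,0,B):
RRRRRR
RRRGGR
RRRGGR
RRRRRR
BRRRRR
RRRRRR
RRRRRR
After op 3 fill(1,1,G) [37 cells changed]:
GGGGGG
GGGGGG
GGGGGG
GGGGGG
BGGGGG
GGGGGG
GGGGGG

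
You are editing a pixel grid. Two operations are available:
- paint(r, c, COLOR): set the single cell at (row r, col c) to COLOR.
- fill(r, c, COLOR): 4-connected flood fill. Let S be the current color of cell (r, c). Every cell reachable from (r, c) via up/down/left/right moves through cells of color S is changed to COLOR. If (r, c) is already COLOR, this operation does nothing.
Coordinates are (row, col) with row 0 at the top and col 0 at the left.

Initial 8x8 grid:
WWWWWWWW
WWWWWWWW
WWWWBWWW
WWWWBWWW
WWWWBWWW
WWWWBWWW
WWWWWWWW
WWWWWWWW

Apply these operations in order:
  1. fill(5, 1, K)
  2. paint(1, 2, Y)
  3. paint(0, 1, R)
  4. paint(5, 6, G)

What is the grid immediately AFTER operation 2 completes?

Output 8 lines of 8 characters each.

Answer: KKKKKKKK
KKYKKKKK
KKKKBKKK
KKKKBKKK
KKKKBKKK
KKKKBKKK
KKKKKKKK
KKKKKKKK

Derivation:
After op 1 fill(5,1,K) [60 cells changed]:
KKKKKKKK
KKKKKKKK
KKKKBKKK
KKKKBKKK
KKKKBKKK
KKKKBKKK
KKKKKKKK
KKKKKKKK
After op 2 paint(1,2,Y):
KKKKKKKK
KKYKKKKK
KKKKBKKK
KKKKBKKK
KKKKBKKK
KKKKBKKK
KKKKKKKK
KKKKKKKK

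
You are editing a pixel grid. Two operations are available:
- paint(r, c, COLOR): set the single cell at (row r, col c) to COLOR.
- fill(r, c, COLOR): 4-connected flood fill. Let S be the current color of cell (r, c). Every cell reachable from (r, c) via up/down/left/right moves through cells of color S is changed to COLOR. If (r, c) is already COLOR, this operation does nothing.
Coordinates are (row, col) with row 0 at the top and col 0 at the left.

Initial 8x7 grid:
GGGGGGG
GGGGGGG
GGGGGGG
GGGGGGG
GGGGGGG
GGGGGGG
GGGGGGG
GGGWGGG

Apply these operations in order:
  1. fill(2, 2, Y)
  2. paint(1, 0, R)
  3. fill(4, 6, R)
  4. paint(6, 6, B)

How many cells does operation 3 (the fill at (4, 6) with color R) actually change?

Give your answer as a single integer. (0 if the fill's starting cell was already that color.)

Answer: 54

Derivation:
After op 1 fill(2,2,Y) [55 cells changed]:
YYYYYYY
YYYYYYY
YYYYYYY
YYYYYYY
YYYYYYY
YYYYYYY
YYYYYYY
YYYWYYY
After op 2 paint(1,0,R):
YYYYYYY
RYYYYYY
YYYYYYY
YYYYYYY
YYYYYYY
YYYYYYY
YYYYYYY
YYYWYYY
After op 3 fill(4,6,R) [54 cells changed]:
RRRRRRR
RRRRRRR
RRRRRRR
RRRRRRR
RRRRRRR
RRRRRRR
RRRRRRR
RRRWRRR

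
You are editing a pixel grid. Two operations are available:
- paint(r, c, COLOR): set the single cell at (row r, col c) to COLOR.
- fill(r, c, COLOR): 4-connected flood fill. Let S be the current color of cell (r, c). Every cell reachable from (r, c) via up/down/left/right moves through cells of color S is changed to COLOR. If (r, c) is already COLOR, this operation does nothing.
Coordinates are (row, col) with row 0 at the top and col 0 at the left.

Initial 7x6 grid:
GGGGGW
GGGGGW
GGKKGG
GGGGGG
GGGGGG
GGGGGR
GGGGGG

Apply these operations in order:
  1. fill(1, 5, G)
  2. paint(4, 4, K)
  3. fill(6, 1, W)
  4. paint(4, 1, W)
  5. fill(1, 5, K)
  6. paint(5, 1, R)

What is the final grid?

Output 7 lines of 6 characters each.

Answer: KKKKKK
KKKKKK
KKKKKK
KKKKKK
KKKKKK
KRKKKR
KKKKKK

Derivation:
After op 1 fill(1,5,G) [2 cells changed]:
GGGGGG
GGGGGG
GGKKGG
GGGGGG
GGGGGG
GGGGGR
GGGGGG
After op 2 paint(4,4,K):
GGGGGG
GGGGGG
GGKKGG
GGGGGG
GGGGKG
GGGGGR
GGGGGG
After op 3 fill(6,1,W) [38 cells changed]:
WWWWWW
WWWWWW
WWKKWW
WWWWWW
WWWWKW
WWWWWR
WWWWWW
After op 4 paint(4,1,W):
WWWWWW
WWWWWW
WWKKWW
WWWWWW
WWWWKW
WWWWWR
WWWWWW
After op 5 fill(1,5,K) [38 cells changed]:
KKKKKK
KKKKKK
KKKKKK
KKKKKK
KKKKKK
KKKKKR
KKKKKK
After op 6 paint(5,1,R):
KKKKKK
KKKKKK
KKKKKK
KKKKKK
KKKKKK
KRKKKR
KKKKKK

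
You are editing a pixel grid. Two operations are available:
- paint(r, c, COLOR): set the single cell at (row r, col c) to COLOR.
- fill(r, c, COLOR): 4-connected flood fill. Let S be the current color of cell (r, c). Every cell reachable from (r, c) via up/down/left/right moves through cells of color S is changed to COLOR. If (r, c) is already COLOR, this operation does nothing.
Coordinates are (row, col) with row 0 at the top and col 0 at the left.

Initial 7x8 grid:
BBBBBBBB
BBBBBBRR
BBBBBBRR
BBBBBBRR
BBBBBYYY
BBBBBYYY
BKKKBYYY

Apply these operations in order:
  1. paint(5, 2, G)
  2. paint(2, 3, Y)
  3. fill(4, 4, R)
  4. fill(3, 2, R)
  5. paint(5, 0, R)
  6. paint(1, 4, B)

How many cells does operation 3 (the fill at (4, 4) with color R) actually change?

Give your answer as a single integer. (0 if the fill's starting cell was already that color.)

Answer: 36

Derivation:
After op 1 paint(5,2,G):
BBBBBBBB
BBBBBBRR
BBBBBBRR
BBBBBBRR
BBBBBYYY
BBGBBYYY
BKKKBYYY
After op 2 paint(2,3,Y):
BBBBBBBB
BBBBBBRR
BBBYBBRR
BBBBBBRR
BBBBBYYY
BBGBBYYY
BKKKBYYY
After op 3 fill(4,4,R) [36 cells changed]:
RRRRRRRR
RRRRRRRR
RRRYRRRR
RRRRRRRR
RRRRRYYY
RRGRRYYY
RKKKRYYY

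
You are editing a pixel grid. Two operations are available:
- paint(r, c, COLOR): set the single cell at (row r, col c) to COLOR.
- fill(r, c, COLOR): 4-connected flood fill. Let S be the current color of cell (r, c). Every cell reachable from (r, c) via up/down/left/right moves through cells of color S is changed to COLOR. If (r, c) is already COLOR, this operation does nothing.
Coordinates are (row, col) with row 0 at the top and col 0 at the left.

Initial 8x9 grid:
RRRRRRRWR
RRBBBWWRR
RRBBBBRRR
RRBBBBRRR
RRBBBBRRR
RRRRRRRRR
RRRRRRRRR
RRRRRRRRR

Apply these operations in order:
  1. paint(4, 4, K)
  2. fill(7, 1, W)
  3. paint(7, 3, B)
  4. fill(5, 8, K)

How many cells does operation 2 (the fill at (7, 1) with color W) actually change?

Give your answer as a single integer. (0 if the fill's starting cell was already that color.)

Answer: 54

Derivation:
After op 1 paint(4,4,K):
RRRRRRRWR
RRBBBWWRR
RRBBBBRRR
RRBBBBRRR
RRBBKBRRR
RRRRRRRRR
RRRRRRRRR
RRRRRRRRR
After op 2 fill(7,1,W) [54 cells changed]:
WWWWWWWWW
WWBBBWWWW
WWBBBBWWW
WWBBBBWWW
WWBBKBWWW
WWWWWWWWW
WWWWWWWWW
WWWWWWWWW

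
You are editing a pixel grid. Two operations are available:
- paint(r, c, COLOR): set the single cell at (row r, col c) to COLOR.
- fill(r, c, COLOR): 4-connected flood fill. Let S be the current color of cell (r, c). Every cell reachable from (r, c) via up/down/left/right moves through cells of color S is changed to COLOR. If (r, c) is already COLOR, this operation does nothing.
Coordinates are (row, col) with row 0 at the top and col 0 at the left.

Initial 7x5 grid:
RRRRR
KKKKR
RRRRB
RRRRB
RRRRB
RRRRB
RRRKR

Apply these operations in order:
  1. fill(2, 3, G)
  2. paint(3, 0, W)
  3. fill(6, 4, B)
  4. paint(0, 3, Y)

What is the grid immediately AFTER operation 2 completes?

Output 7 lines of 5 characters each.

Answer: RRRRR
KKKKR
GGGGB
WGGGB
GGGGB
GGGGB
GGGKR

Derivation:
After op 1 fill(2,3,G) [19 cells changed]:
RRRRR
KKKKR
GGGGB
GGGGB
GGGGB
GGGGB
GGGKR
After op 2 paint(3,0,W):
RRRRR
KKKKR
GGGGB
WGGGB
GGGGB
GGGGB
GGGKR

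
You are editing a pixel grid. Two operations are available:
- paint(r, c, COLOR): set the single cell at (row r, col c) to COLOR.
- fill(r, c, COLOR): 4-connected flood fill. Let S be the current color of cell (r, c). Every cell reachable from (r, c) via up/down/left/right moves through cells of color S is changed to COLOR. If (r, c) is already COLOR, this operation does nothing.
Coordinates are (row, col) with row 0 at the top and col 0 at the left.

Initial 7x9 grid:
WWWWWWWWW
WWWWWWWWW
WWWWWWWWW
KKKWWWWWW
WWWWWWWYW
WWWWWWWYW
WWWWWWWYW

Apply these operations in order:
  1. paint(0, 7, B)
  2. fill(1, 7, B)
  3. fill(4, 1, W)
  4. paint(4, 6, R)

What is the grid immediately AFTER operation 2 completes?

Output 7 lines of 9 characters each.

Answer: BBBBBBBBB
BBBBBBBBB
BBBBBBBBB
KKKBBBBBB
BBBBBBBYB
BBBBBBBYB
BBBBBBBYB

Derivation:
After op 1 paint(0,7,B):
WWWWWWWBW
WWWWWWWWW
WWWWWWWWW
KKKWWWWWW
WWWWWWWYW
WWWWWWWYW
WWWWWWWYW
After op 2 fill(1,7,B) [56 cells changed]:
BBBBBBBBB
BBBBBBBBB
BBBBBBBBB
KKKBBBBBB
BBBBBBBYB
BBBBBBBYB
BBBBBBBYB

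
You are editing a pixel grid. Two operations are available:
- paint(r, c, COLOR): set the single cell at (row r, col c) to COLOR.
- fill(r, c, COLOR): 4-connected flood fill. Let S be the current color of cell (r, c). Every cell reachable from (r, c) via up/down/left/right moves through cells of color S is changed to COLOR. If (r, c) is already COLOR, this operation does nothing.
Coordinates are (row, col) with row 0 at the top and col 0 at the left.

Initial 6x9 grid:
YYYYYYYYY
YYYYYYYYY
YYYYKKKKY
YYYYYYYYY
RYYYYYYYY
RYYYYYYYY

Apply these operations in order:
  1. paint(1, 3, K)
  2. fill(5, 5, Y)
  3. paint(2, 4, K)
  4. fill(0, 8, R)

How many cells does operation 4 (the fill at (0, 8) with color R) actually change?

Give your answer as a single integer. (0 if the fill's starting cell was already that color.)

Answer: 47

Derivation:
After op 1 paint(1,3,K):
YYYYYYYYY
YYYKYYYYY
YYYYKKKKY
YYYYYYYYY
RYYYYYYYY
RYYYYYYYY
After op 2 fill(5,5,Y) [0 cells changed]:
YYYYYYYYY
YYYKYYYYY
YYYYKKKKY
YYYYYYYYY
RYYYYYYYY
RYYYYYYYY
After op 3 paint(2,4,K):
YYYYYYYYY
YYYKYYYYY
YYYYKKKKY
YYYYYYYYY
RYYYYYYYY
RYYYYYYYY
After op 4 fill(0,8,R) [47 cells changed]:
RRRRRRRRR
RRRKRRRRR
RRRRKKKKR
RRRRRRRRR
RRRRRRRRR
RRRRRRRRR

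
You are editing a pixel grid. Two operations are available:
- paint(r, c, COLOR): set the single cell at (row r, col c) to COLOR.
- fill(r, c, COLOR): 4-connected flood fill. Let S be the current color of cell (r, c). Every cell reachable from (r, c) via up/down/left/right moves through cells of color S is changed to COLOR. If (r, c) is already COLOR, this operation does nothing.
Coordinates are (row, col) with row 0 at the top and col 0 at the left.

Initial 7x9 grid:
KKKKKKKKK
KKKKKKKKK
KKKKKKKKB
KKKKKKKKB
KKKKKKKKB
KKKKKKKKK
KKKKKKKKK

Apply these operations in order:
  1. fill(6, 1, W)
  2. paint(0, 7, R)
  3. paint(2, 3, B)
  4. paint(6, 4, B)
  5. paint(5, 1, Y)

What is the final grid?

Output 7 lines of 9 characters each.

After op 1 fill(6,1,W) [60 cells changed]:
WWWWWWWWW
WWWWWWWWW
WWWWWWWWB
WWWWWWWWB
WWWWWWWWB
WWWWWWWWW
WWWWWWWWW
After op 2 paint(0,7,R):
WWWWWWWRW
WWWWWWWWW
WWWWWWWWB
WWWWWWWWB
WWWWWWWWB
WWWWWWWWW
WWWWWWWWW
After op 3 paint(2,3,B):
WWWWWWWRW
WWWWWWWWW
WWWBWWWWB
WWWWWWWWB
WWWWWWWWB
WWWWWWWWW
WWWWWWWWW
After op 4 paint(6,4,B):
WWWWWWWRW
WWWWWWWWW
WWWBWWWWB
WWWWWWWWB
WWWWWWWWB
WWWWWWWWW
WWWWBWWWW
After op 5 paint(5,1,Y):
WWWWWWWRW
WWWWWWWWW
WWWBWWWWB
WWWWWWWWB
WWWWWWWWB
WYWWWWWWW
WWWWBWWWW

Answer: WWWWWWWRW
WWWWWWWWW
WWWBWWWWB
WWWWWWWWB
WWWWWWWWB
WYWWWWWWW
WWWWBWWWW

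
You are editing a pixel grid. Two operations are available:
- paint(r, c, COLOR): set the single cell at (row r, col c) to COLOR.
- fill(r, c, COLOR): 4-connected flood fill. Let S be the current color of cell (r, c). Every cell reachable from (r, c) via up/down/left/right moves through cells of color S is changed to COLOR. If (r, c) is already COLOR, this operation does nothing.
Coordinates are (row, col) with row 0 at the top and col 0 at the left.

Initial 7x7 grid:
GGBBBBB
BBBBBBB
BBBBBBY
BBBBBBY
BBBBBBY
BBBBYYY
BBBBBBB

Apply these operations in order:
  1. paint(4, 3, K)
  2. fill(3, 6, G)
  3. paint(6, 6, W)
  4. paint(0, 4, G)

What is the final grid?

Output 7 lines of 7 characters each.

Answer: GGBBGBB
BBBBBBB
BBBBBBG
BBBBBBG
BBBKBBG
BBBBGGG
BBBBBBW

Derivation:
After op 1 paint(4,3,K):
GGBBBBB
BBBBBBB
BBBBBBY
BBBBBBY
BBBKBBY
BBBBYYY
BBBBBBB
After op 2 fill(3,6,G) [6 cells changed]:
GGBBBBB
BBBBBBB
BBBBBBG
BBBBBBG
BBBKBBG
BBBBGGG
BBBBBBB
After op 3 paint(6,6,W):
GGBBBBB
BBBBBBB
BBBBBBG
BBBBBBG
BBBKBBG
BBBBGGG
BBBBBBW
After op 4 paint(0,4,G):
GGBBGBB
BBBBBBB
BBBBBBG
BBBBBBG
BBBKBBG
BBBBGGG
BBBBBBW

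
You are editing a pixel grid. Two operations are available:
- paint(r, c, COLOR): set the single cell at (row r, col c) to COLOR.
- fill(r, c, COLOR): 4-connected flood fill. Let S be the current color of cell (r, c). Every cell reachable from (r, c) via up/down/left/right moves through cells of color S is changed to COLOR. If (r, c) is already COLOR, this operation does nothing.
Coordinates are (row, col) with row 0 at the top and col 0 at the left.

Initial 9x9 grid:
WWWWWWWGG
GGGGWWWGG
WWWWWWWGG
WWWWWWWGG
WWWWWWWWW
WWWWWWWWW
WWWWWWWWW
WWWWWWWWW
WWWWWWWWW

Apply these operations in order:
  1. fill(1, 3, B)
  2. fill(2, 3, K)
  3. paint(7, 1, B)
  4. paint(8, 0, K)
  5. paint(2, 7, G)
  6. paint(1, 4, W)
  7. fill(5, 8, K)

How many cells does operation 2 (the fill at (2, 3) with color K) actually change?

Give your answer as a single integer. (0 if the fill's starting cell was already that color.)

After op 1 fill(1,3,B) [4 cells changed]:
WWWWWWWGG
BBBBWWWGG
WWWWWWWGG
WWWWWWWGG
WWWWWWWWW
WWWWWWWWW
WWWWWWWWW
WWWWWWWWW
WWWWWWWWW
After op 2 fill(2,3,K) [69 cells changed]:
KKKKKKKGG
BBBBKKKGG
KKKKKKKGG
KKKKKKKGG
KKKKKKKKK
KKKKKKKKK
KKKKKKKKK
KKKKKKKKK
KKKKKKKKK

Answer: 69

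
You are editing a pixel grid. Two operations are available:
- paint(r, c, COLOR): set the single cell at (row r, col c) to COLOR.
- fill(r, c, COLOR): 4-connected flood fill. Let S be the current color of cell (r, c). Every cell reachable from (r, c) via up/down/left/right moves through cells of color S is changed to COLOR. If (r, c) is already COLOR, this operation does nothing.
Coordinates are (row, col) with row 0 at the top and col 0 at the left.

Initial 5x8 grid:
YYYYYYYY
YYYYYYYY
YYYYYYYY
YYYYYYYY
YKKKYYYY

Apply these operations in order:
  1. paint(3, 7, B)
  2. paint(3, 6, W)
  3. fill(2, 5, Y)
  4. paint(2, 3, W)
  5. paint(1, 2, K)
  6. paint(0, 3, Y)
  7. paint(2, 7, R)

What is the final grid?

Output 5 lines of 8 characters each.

After op 1 paint(3,7,B):
YYYYYYYY
YYYYYYYY
YYYYYYYY
YYYYYYYB
YKKKYYYY
After op 2 paint(3,6,W):
YYYYYYYY
YYYYYYYY
YYYYYYYY
YYYYYYWB
YKKKYYYY
After op 3 fill(2,5,Y) [0 cells changed]:
YYYYYYYY
YYYYYYYY
YYYYYYYY
YYYYYYWB
YKKKYYYY
After op 4 paint(2,3,W):
YYYYYYYY
YYYYYYYY
YYYWYYYY
YYYYYYWB
YKKKYYYY
After op 5 paint(1,2,K):
YYYYYYYY
YYKYYYYY
YYYWYYYY
YYYYYYWB
YKKKYYYY
After op 6 paint(0,3,Y):
YYYYYYYY
YYKYYYYY
YYYWYYYY
YYYYYYWB
YKKKYYYY
After op 7 paint(2,7,R):
YYYYYYYY
YYKYYYYY
YYYWYYYR
YYYYYYWB
YKKKYYYY

Answer: YYYYYYYY
YYKYYYYY
YYYWYYYR
YYYYYYWB
YKKKYYYY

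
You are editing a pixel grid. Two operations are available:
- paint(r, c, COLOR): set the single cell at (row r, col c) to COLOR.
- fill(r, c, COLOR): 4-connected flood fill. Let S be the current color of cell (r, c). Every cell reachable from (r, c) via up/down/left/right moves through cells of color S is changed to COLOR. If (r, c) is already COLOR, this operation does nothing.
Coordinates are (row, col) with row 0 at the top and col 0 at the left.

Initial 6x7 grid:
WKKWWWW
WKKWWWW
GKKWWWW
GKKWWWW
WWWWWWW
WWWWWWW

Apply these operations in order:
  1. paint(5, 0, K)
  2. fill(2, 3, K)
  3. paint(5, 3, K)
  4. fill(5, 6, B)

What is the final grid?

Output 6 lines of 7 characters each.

Answer: WBBBBBB
WBBBBBB
GBBBBBB
GBBBBBB
BBBBBBB
BBBBBBB

Derivation:
After op 1 paint(5,0,K):
WKKWWWW
WKKWWWW
GKKWWWW
GKKWWWW
WWWWWWW
KWWWWWW
After op 2 fill(2,3,K) [29 cells changed]:
WKKKKKK
WKKKKKK
GKKKKKK
GKKKKKK
KKKKKKK
KKKKKKK
After op 3 paint(5,3,K):
WKKKKKK
WKKKKKK
GKKKKKK
GKKKKKK
KKKKKKK
KKKKKKK
After op 4 fill(5,6,B) [38 cells changed]:
WBBBBBB
WBBBBBB
GBBBBBB
GBBBBBB
BBBBBBB
BBBBBBB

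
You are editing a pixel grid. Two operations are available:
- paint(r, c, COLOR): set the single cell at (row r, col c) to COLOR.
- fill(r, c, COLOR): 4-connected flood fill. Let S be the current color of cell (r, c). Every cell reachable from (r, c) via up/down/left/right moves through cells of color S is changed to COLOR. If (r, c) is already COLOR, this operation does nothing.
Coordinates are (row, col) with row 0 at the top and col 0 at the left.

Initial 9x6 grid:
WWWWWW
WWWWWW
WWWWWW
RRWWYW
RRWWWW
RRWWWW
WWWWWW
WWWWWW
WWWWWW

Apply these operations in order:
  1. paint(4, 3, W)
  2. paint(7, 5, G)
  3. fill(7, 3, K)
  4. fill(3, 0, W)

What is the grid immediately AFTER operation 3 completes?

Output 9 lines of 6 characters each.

After op 1 paint(4,3,W):
WWWWWW
WWWWWW
WWWWWW
RRWWYW
RRWWWW
RRWWWW
WWWWWW
WWWWWW
WWWWWW
After op 2 paint(7,5,G):
WWWWWW
WWWWWW
WWWWWW
RRWWYW
RRWWWW
RRWWWW
WWWWWW
WWWWWG
WWWWWW
After op 3 fill(7,3,K) [46 cells changed]:
KKKKKK
KKKKKK
KKKKKK
RRKKYK
RRKKKK
RRKKKK
KKKKKK
KKKKKG
KKKKKK

Answer: KKKKKK
KKKKKK
KKKKKK
RRKKYK
RRKKKK
RRKKKK
KKKKKK
KKKKKG
KKKKKK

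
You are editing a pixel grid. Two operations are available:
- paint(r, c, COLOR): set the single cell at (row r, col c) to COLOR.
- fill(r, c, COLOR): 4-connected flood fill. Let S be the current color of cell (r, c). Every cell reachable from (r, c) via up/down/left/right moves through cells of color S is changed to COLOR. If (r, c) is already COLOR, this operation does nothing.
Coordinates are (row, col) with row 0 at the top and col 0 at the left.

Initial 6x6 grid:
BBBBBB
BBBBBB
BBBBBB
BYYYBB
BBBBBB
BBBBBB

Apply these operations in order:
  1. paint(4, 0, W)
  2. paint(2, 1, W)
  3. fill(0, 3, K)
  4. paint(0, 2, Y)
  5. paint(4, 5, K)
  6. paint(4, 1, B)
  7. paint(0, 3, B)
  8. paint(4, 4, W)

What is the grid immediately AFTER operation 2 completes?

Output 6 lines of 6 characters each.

Answer: BBBBBB
BBBBBB
BWBBBB
BYYYBB
WBBBBB
BBBBBB

Derivation:
After op 1 paint(4,0,W):
BBBBBB
BBBBBB
BBBBBB
BYYYBB
WBBBBB
BBBBBB
After op 2 paint(2,1,W):
BBBBBB
BBBBBB
BWBBBB
BYYYBB
WBBBBB
BBBBBB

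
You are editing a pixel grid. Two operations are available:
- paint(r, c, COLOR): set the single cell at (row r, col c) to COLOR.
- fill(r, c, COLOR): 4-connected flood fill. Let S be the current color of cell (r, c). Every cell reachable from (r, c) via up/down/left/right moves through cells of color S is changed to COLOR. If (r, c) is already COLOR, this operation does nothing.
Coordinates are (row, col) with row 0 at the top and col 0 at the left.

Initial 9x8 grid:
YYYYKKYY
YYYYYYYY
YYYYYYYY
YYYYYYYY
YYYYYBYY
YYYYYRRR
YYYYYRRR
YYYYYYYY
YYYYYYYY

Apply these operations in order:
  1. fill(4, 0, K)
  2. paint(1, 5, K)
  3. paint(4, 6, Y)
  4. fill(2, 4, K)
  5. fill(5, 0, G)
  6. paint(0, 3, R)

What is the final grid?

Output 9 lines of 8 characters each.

Answer: GGGRGGGG
GGGGGGGG
GGGGGGGG
GGGGGGGG
GGGGGBYG
GGGGGRRR
GGGGGRRR
GGGGGGGG
GGGGGGGG

Derivation:
After op 1 fill(4,0,K) [63 cells changed]:
KKKKKKKK
KKKKKKKK
KKKKKKKK
KKKKKKKK
KKKKKBKK
KKKKKRRR
KKKKKRRR
KKKKKKKK
KKKKKKKK
After op 2 paint(1,5,K):
KKKKKKKK
KKKKKKKK
KKKKKKKK
KKKKKKKK
KKKKKBKK
KKKKKRRR
KKKKKRRR
KKKKKKKK
KKKKKKKK
After op 3 paint(4,6,Y):
KKKKKKKK
KKKKKKKK
KKKKKKKK
KKKKKKKK
KKKKKBYK
KKKKKRRR
KKKKKRRR
KKKKKKKK
KKKKKKKK
After op 4 fill(2,4,K) [0 cells changed]:
KKKKKKKK
KKKKKKKK
KKKKKKKK
KKKKKKKK
KKKKKBYK
KKKKKRRR
KKKKKRRR
KKKKKKKK
KKKKKKKK
After op 5 fill(5,0,G) [64 cells changed]:
GGGGGGGG
GGGGGGGG
GGGGGGGG
GGGGGGGG
GGGGGBYG
GGGGGRRR
GGGGGRRR
GGGGGGGG
GGGGGGGG
After op 6 paint(0,3,R):
GGGRGGGG
GGGGGGGG
GGGGGGGG
GGGGGGGG
GGGGGBYG
GGGGGRRR
GGGGGRRR
GGGGGGGG
GGGGGGGG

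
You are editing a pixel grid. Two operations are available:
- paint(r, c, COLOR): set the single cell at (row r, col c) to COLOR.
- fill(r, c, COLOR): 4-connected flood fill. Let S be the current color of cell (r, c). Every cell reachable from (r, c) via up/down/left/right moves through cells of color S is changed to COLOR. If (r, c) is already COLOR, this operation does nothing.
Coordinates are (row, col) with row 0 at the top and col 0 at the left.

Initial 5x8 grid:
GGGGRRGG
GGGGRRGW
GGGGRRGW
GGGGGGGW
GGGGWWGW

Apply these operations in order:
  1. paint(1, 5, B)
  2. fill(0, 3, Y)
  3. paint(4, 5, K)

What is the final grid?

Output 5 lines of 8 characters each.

After op 1 paint(1,5,B):
GGGGRRGG
GGGGRBGW
GGGGRRGW
GGGGGGGW
GGGGWWGW
After op 2 fill(0,3,Y) [28 cells changed]:
YYYYRRYY
YYYYRBYW
YYYYRRYW
YYYYYYYW
YYYYWWYW
After op 3 paint(4,5,K):
YYYYRRYY
YYYYRBYW
YYYYRRYW
YYYYYYYW
YYYYWKYW

Answer: YYYYRRYY
YYYYRBYW
YYYYRRYW
YYYYYYYW
YYYYWKYW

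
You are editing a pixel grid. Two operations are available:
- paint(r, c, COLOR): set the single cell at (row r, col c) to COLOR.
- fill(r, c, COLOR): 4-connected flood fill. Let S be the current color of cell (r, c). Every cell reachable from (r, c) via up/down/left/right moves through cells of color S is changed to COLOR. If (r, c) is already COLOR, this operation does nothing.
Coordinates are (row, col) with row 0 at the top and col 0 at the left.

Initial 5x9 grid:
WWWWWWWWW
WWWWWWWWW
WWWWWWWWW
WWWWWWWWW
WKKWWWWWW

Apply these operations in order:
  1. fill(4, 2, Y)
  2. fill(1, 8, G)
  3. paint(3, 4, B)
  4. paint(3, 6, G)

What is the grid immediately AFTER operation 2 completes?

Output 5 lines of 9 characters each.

Answer: GGGGGGGGG
GGGGGGGGG
GGGGGGGGG
GGGGGGGGG
GYYGGGGGG

Derivation:
After op 1 fill(4,2,Y) [2 cells changed]:
WWWWWWWWW
WWWWWWWWW
WWWWWWWWW
WWWWWWWWW
WYYWWWWWW
After op 2 fill(1,8,G) [43 cells changed]:
GGGGGGGGG
GGGGGGGGG
GGGGGGGGG
GGGGGGGGG
GYYGGGGGG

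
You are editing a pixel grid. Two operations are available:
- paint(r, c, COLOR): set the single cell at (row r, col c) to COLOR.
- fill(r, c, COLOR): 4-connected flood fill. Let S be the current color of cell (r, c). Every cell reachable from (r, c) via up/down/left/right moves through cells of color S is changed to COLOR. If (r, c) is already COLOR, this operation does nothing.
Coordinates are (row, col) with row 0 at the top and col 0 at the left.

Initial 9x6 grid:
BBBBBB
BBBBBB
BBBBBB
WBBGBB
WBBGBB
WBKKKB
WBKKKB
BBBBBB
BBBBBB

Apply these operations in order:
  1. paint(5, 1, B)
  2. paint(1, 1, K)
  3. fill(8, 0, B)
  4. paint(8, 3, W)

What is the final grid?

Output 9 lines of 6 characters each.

After op 1 paint(5,1,B):
BBBBBB
BBBBBB
BBBBBB
WBBGBB
WBBGBB
WBKKKB
WBKKKB
BBBBBB
BBBBBB
After op 2 paint(1,1,K):
BBBBBB
BKBBBB
BBBBBB
WBBGBB
WBBGBB
WBKKKB
WBKKKB
BBBBBB
BBBBBB
After op 3 fill(8,0,B) [0 cells changed]:
BBBBBB
BKBBBB
BBBBBB
WBBGBB
WBBGBB
WBKKKB
WBKKKB
BBBBBB
BBBBBB
After op 4 paint(8,3,W):
BBBBBB
BKBBBB
BBBBBB
WBBGBB
WBBGBB
WBKKKB
WBKKKB
BBBBBB
BBBWBB

Answer: BBBBBB
BKBBBB
BBBBBB
WBBGBB
WBBGBB
WBKKKB
WBKKKB
BBBBBB
BBBWBB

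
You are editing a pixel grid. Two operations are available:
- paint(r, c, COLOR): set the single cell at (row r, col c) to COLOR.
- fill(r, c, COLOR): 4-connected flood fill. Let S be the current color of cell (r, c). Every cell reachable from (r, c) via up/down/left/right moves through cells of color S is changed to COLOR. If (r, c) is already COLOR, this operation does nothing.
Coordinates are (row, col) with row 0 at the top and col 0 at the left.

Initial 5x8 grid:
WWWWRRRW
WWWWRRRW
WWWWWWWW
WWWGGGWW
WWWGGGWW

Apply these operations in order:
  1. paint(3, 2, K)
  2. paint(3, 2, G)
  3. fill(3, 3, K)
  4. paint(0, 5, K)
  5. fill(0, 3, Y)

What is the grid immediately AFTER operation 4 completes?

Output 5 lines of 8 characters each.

Answer: WWWWRKRW
WWWWRRRW
WWWWWWWW
WWKKKKWW
WWWKKKWW

Derivation:
After op 1 paint(3,2,K):
WWWWRRRW
WWWWRRRW
WWWWWWWW
WWKGGGWW
WWWGGGWW
After op 2 paint(3,2,G):
WWWWRRRW
WWWWRRRW
WWWWWWWW
WWGGGGWW
WWWGGGWW
After op 3 fill(3,3,K) [7 cells changed]:
WWWWRRRW
WWWWRRRW
WWWWWWWW
WWKKKKWW
WWWKKKWW
After op 4 paint(0,5,K):
WWWWRKRW
WWWWRRRW
WWWWWWWW
WWKKKKWW
WWWKKKWW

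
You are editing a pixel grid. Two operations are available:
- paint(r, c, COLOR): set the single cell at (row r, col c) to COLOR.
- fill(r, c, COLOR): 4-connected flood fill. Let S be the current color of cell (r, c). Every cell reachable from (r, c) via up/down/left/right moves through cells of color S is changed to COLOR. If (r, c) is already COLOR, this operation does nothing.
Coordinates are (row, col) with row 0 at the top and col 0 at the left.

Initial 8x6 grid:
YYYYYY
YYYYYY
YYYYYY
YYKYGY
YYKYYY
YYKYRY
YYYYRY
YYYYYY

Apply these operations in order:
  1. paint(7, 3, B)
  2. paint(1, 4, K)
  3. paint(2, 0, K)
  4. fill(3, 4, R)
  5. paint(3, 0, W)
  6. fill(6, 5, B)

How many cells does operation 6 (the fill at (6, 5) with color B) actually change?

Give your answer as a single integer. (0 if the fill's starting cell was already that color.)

After op 1 paint(7,3,B):
YYYYYY
YYYYYY
YYYYYY
YYKYGY
YYKYYY
YYKYRY
YYYYRY
YYYBYY
After op 2 paint(1,4,K):
YYYYYY
YYYYKY
YYYYYY
YYKYGY
YYKYYY
YYKYRY
YYYYRY
YYYBYY
After op 3 paint(2,0,K):
YYYYYY
YYYYKY
KYYYYY
YYKYGY
YYKYYY
YYKYRY
YYYYRY
YYYBYY
After op 4 fill(3,4,R) [1 cells changed]:
YYYYYY
YYYYKY
KYYYYY
YYKYRY
YYKYYY
YYKYRY
YYYYRY
YYYBYY
After op 5 paint(3,0,W):
YYYYYY
YYYYKY
KYYYYY
WYKYRY
YYKYYY
YYKYRY
YYYYRY
YYYBYY
After op 6 fill(6,5,B) [38 cells changed]:
BBBBBB
BBBBKB
KBBBBB
WBKBRB
BBKBBB
BBKBRB
BBBBRB
BBBBBB

Answer: 38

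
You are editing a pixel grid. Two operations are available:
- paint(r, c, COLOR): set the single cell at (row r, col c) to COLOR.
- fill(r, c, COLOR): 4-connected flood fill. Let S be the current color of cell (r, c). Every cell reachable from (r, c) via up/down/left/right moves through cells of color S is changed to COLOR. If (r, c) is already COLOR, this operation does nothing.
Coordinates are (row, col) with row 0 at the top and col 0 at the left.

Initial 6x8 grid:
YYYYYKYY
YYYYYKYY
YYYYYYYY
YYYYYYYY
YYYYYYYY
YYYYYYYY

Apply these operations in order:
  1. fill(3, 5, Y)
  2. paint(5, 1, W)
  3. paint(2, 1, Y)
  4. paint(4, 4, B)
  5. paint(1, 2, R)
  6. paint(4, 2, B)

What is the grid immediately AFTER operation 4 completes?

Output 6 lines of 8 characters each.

After op 1 fill(3,5,Y) [0 cells changed]:
YYYYYKYY
YYYYYKYY
YYYYYYYY
YYYYYYYY
YYYYYYYY
YYYYYYYY
After op 2 paint(5,1,W):
YYYYYKYY
YYYYYKYY
YYYYYYYY
YYYYYYYY
YYYYYYYY
YWYYYYYY
After op 3 paint(2,1,Y):
YYYYYKYY
YYYYYKYY
YYYYYYYY
YYYYYYYY
YYYYYYYY
YWYYYYYY
After op 4 paint(4,4,B):
YYYYYKYY
YYYYYKYY
YYYYYYYY
YYYYYYYY
YYYYBYYY
YWYYYYYY

Answer: YYYYYKYY
YYYYYKYY
YYYYYYYY
YYYYYYYY
YYYYBYYY
YWYYYYYY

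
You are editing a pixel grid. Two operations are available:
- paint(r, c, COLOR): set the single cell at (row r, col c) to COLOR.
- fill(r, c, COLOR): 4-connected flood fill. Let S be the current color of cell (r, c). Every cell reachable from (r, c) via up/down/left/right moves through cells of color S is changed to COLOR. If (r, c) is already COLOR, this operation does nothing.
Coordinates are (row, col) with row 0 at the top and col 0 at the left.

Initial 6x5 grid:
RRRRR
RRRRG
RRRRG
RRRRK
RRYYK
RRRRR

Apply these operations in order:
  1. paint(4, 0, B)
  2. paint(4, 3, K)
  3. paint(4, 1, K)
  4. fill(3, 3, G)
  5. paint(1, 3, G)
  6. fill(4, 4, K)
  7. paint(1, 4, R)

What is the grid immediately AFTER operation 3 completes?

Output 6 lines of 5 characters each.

Answer: RRRRR
RRRRG
RRRRG
RRRRK
BKYKK
RRRRR

Derivation:
After op 1 paint(4,0,B):
RRRRR
RRRRG
RRRRG
RRRRK
BRYYK
RRRRR
After op 2 paint(4,3,K):
RRRRR
RRRRG
RRRRG
RRRRK
BRYKK
RRRRR
After op 3 paint(4,1,K):
RRRRR
RRRRG
RRRRG
RRRRK
BKYKK
RRRRR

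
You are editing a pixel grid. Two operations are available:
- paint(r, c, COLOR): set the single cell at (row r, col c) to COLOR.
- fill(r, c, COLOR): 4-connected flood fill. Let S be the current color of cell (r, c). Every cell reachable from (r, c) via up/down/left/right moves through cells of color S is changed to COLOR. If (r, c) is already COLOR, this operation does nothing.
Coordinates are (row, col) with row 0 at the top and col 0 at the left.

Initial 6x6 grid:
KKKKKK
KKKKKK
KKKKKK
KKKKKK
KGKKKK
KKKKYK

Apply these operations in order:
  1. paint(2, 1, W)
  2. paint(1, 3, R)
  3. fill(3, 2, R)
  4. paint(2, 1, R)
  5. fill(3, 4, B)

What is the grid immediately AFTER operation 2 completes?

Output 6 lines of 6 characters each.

Answer: KKKKKK
KKKRKK
KWKKKK
KKKKKK
KGKKKK
KKKKYK

Derivation:
After op 1 paint(2,1,W):
KKKKKK
KKKKKK
KWKKKK
KKKKKK
KGKKKK
KKKKYK
After op 2 paint(1,3,R):
KKKKKK
KKKRKK
KWKKKK
KKKKKK
KGKKKK
KKKKYK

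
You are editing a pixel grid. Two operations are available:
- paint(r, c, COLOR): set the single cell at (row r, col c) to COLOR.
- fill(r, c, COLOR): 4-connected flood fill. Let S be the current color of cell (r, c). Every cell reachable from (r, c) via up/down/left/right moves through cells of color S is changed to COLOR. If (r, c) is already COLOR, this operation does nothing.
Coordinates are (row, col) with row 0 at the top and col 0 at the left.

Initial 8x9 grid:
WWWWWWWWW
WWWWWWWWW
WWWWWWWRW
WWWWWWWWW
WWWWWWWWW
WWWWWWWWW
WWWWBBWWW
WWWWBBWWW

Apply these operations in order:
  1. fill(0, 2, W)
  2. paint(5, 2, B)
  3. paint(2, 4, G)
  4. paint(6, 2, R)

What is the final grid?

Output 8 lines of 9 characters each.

Answer: WWWWWWWWW
WWWWWWWWW
WWWWGWWRW
WWWWWWWWW
WWWWWWWWW
WWBWWWWWW
WWRWBBWWW
WWWWBBWWW

Derivation:
After op 1 fill(0,2,W) [0 cells changed]:
WWWWWWWWW
WWWWWWWWW
WWWWWWWRW
WWWWWWWWW
WWWWWWWWW
WWWWWWWWW
WWWWBBWWW
WWWWBBWWW
After op 2 paint(5,2,B):
WWWWWWWWW
WWWWWWWWW
WWWWWWWRW
WWWWWWWWW
WWWWWWWWW
WWBWWWWWW
WWWWBBWWW
WWWWBBWWW
After op 3 paint(2,4,G):
WWWWWWWWW
WWWWWWWWW
WWWWGWWRW
WWWWWWWWW
WWWWWWWWW
WWBWWWWWW
WWWWBBWWW
WWWWBBWWW
After op 4 paint(6,2,R):
WWWWWWWWW
WWWWWWWWW
WWWWGWWRW
WWWWWWWWW
WWWWWWWWW
WWBWWWWWW
WWRWBBWWW
WWWWBBWWW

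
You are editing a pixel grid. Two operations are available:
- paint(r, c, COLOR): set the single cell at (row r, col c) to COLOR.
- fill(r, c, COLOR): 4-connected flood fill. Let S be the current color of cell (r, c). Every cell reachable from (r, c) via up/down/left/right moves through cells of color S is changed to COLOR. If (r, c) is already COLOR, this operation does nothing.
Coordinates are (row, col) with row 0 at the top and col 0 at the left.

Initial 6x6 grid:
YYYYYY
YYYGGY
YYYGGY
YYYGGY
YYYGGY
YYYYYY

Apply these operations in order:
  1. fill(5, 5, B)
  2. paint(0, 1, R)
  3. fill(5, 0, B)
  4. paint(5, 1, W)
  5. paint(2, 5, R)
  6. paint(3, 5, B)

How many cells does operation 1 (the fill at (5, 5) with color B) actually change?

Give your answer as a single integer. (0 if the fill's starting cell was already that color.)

After op 1 fill(5,5,B) [28 cells changed]:
BBBBBB
BBBGGB
BBBGGB
BBBGGB
BBBGGB
BBBBBB

Answer: 28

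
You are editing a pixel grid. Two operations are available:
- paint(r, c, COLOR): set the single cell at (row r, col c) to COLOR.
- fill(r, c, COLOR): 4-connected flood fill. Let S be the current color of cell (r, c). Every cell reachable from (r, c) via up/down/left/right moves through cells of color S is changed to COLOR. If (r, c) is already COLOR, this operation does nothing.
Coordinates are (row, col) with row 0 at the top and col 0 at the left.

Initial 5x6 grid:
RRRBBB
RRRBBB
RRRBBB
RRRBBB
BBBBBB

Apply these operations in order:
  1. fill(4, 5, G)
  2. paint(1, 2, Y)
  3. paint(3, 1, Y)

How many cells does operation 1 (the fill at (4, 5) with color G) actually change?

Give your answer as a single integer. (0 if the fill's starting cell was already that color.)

Answer: 18

Derivation:
After op 1 fill(4,5,G) [18 cells changed]:
RRRGGG
RRRGGG
RRRGGG
RRRGGG
GGGGGG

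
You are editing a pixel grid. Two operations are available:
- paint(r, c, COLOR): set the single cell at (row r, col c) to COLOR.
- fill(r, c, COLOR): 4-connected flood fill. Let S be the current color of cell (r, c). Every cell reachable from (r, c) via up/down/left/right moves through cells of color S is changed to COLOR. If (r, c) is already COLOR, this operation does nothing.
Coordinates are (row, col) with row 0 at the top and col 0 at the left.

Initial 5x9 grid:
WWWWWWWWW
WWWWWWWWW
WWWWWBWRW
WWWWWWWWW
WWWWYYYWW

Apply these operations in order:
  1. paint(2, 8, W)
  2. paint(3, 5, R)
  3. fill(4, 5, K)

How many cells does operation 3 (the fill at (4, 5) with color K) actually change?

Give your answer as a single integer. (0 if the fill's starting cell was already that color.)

After op 1 paint(2,8,W):
WWWWWWWWW
WWWWWWWWW
WWWWWBWRW
WWWWWWWWW
WWWWYYYWW
After op 2 paint(3,5,R):
WWWWWWWWW
WWWWWWWWW
WWWWWBWRW
WWWWWRWWW
WWWWYYYWW
After op 3 fill(4,5,K) [3 cells changed]:
WWWWWWWWW
WWWWWWWWW
WWWWWBWRW
WWWWWRWWW
WWWWKKKWW

Answer: 3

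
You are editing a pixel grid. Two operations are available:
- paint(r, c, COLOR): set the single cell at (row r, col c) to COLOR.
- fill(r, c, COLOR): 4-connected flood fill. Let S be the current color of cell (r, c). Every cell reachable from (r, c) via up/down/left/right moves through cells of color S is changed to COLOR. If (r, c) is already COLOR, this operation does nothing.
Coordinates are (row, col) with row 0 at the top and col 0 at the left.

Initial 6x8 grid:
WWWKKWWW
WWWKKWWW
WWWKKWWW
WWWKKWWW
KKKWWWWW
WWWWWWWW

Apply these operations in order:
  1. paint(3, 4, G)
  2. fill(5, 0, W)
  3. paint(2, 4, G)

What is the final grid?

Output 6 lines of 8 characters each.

After op 1 paint(3,4,G):
WWWKKWWW
WWWKKWWW
WWWKKWWW
WWWKGWWW
KKKWWWWW
WWWWWWWW
After op 2 fill(5,0,W) [0 cells changed]:
WWWKKWWW
WWWKKWWW
WWWKKWWW
WWWKGWWW
KKKWWWWW
WWWWWWWW
After op 3 paint(2,4,G):
WWWKKWWW
WWWKKWWW
WWWKGWWW
WWWKGWWW
KKKWWWWW
WWWWWWWW

Answer: WWWKKWWW
WWWKKWWW
WWWKGWWW
WWWKGWWW
KKKWWWWW
WWWWWWWW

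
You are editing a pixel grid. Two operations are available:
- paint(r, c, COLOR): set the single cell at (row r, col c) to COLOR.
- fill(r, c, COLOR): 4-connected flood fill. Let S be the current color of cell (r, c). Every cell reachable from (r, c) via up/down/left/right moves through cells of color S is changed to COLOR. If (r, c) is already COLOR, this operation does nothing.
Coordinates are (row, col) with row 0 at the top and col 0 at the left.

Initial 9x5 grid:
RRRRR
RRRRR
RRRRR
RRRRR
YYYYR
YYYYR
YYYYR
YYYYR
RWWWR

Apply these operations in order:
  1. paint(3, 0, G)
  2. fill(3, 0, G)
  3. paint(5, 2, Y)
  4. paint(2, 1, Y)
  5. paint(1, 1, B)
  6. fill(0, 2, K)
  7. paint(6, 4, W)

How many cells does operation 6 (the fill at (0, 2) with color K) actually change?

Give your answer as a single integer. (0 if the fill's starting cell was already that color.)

After op 1 paint(3,0,G):
RRRRR
RRRRR
RRRRR
GRRRR
YYYYR
YYYYR
YYYYR
YYYYR
RWWWR
After op 2 fill(3,0,G) [0 cells changed]:
RRRRR
RRRRR
RRRRR
GRRRR
YYYYR
YYYYR
YYYYR
YYYYR
RWWWR
After op 3 paint(5,2,Y):
RRRRR
RRRRR
RRRRR
GRRRR
YYYYR
YYYYR
YYYYR
YYYYR
RWWWR
After op 4 paint(2,1,Y):
RRRRR
RRRRR
RYRRR
GRRRR
YYYYR
YYYYR
YYYYR
YYYYR
RWWWR
After op 5 paint(1,1,B):
RRRRR
RBRRR
RYRRR
GRRRR
YYYYR
YYYYR
YYYYR
YYYYR
RWWWR
After op 6 fill(0,2,K) [22 cells changed]:
KKKKK
KBKKK
KYKKK
GKKKK
YYYYK
YYYYK
YYYYK
YYYYK
RWWWK

Answer: 22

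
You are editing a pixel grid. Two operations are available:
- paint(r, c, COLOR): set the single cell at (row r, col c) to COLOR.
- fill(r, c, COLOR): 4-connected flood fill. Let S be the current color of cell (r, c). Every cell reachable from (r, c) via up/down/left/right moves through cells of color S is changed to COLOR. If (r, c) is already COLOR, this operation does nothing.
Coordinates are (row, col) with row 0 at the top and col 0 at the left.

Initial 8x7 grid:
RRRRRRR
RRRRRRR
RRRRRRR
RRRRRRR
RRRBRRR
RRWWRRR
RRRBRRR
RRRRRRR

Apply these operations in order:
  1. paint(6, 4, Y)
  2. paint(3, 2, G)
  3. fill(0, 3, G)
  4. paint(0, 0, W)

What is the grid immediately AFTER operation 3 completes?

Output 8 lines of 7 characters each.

Answer: GGGGGGG
GGGGGGG
GGGGGGG
GGGGGGG
GGGBGGG
GGWWGGG
GGGBYGG
GGGGGGG

Derivation:
After op 1 paint(6,4,Y):
RRRRRRR
RRRRRRR
RRRRRRR
RRRRRRR
RRRBRRR
RRWWRRR
RRRBYRR
RRRRRRR
After op 2 paint(3,2,G):
RRRRRRR
RRRRRRR
RRRRRRR
RRGRRRR
RRRBRRR
RRWWRRR
RRRBYRR
RRRRRRR
After op 3 fill(0,3,G) [50 cells changed]:
GGGGGGG
GGGGGGG
GGGGGGG
GGGGGGG
GGGBGGG
GGWWGGG
GGGBYGG
GGGGGGG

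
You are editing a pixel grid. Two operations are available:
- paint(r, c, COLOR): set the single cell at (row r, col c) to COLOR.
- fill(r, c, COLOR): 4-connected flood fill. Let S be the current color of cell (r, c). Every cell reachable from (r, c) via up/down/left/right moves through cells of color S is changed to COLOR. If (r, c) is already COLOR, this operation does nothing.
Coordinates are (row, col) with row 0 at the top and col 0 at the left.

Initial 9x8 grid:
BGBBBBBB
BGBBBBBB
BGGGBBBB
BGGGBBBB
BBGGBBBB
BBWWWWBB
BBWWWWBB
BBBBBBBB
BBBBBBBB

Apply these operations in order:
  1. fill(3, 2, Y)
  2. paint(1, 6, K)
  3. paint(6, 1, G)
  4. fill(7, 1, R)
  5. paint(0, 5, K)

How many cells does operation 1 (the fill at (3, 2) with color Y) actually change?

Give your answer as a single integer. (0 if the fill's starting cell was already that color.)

Answer: 10

Derivation:
After op 1 fill(3,2,Y) [10 cells changed]:
BYBBBBBB
BYBBBBBB
BYYYBBBB
BYYYBBBB
BBYYBBBB
BBWWWWBB
BBWWWWBB
BBBBBBBB
BBBBBBBB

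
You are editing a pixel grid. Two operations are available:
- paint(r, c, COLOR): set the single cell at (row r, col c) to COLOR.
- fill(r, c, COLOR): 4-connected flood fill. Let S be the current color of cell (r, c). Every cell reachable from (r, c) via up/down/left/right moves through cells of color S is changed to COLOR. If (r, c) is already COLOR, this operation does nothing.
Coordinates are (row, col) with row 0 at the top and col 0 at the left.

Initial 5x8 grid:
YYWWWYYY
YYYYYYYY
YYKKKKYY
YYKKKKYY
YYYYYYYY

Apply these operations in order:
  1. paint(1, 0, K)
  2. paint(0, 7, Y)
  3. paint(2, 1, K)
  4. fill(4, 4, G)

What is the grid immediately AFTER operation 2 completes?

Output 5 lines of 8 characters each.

After op 1 paint(1,0,K):
YYWWWYYY
KYYYYYYY
YYKKKKYY
YYKKKKYY
YYYYYYYY
After op 2 paint(0,7,Y):
YYWWWYYY
KYYYYYYY
YYKKKKYY
YYKKKKYY
YYYYYYYY

Answer: YYWWWYYY
KYYYYYYY
YYKKKKYY
YYKKKKYY
YYYYYYYY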